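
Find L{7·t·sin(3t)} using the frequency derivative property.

L{sin(3t)} = 3/(s² + 9). By L{t·f(t)} = -F'(s): -d/ds[3/(s² + 9)] = -(3)·(-2s)/(s² + 9)² = 6s/(s² + 9)². Then L{7·t·sin(3t)} = 7·6s/(s² + 9)² = 42s/(s² + 9)²

Final answer: 42s/(s² + 9)²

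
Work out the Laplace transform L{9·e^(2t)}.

L{e^(at)} = 1/(s-a), so L{e^(2t)} = 1/(s-2). Then L{9·e^(2t)} = 9/(s-2)

Final answer: 9/(s-2)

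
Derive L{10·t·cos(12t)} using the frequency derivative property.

L{cos(12t)} = s/(s² + 144). Derivative: d/ds[s/(s² + 144)] = [(s² + 144) - s·2s]/(s² + 144)² = (144 - s²)/(s² + 144)². So L{t·cos(12t)} = -F'(s) = (s² - 144)/(s² + 144)². Then L{10·t·cos(12t)} = 10·(s² - 144)/(s² + 144)²

Final answer: 10·(s² - 144)/(s² + 144)²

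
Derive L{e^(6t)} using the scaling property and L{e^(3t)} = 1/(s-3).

Using L{f(at)} = (1/a)F(s/a) with a=2 and f(t) = e^(3t): L{e^(6t)} = (1/2) · 1/((s/2)-3) = (1/2) · 2/(s-6) = 1/(s-6)

Final answer: 1/(s-6)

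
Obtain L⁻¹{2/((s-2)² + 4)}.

Form: b/((s-a)² + b²) → e^(at)sin(bt). With a=2, b=2

Final answer: e^(2t)·sin(2t)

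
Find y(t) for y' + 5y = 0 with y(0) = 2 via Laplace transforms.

L{y'} + 5L{y} = 0. sY - 2 + 5Y = 0. Y(s+5) = 2. Y = 2/(s+5)

Final answer: y(t) = 2e^(-5t)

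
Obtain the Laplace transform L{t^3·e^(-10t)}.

L{t^n·e^(at)} = n!/(s-a)^(n+1), so L{t^3·e^(-10t)} = 6/(s+10)^4

Final answer: 6/(s+10)^4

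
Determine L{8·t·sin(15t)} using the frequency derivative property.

L{sin(15t)} = 15/(s² + 225). By L{t·f(t)} = -F'(s): -d/ds[15/(s² + 225)] = -(15)·(-2s)/(s² + 225)² = 30s/(s² + 225)². Then L{8·t·sin(15t)} = 8·30s/(s² + 225)² = 240s/(s² + 225)²

Final answer: 240s/(s² + 225)²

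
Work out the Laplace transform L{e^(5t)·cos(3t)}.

L{e^(at)·cos(ωt)} = (s-a)/((s-a)² + ω²), so L{e^(5t)·cos(3t)} = (s-5)/((s-5)² + 9)

Final answer: (s-5)/((s-5)² + 9)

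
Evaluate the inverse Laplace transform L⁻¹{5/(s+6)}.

L⁻¹{1/(s-a)} = e^(at), so L⁻¹{1/(s+6)} = e^(-6t), and L⁻¹{5/(s+6)} = 5·e^(-6t)

Final answer: 5·e^(-6t)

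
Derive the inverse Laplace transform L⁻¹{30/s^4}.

L⁻¹{n!/s^(n+1)} = t^n with n=3. So L⁻¹{6/s^4} = t^3, and L⁻¹{30/s^4} = (30/6)·t^3 = 5·t^3

Final answer: 5·t^3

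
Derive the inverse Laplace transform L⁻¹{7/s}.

L⁻¹{c/s} = c, so L⁻¹{7/s} = 7

Final answer: 7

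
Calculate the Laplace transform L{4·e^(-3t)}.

L{e^(at)} = 1/(s-a), so L{e^(-3t)} = 1/(s+3). Then L{4·e^(-3t)} = 4/(s+3)

Final answer: 4/(s+3)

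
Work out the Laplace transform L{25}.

L{25} = 25 · L{1} = 25/s

Final answer: 25/s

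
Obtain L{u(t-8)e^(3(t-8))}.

u(t-a)f(t-a) with f(t)=e^(3t). L{e^(3t)} = 1/(s-3). By time shift: e^(-8s)/(s-3)

Final answer: e^(-8s)/(s-3)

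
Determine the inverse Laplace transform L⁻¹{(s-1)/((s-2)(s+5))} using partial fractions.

Using partial fractions, f(t) = (e^(2t) + 6e^(-5t))/7

Final answer: (e^(2t) + 6e^(-5t))/7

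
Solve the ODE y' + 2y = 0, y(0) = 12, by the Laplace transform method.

L{y'} + 2L{y} = 0. sY - 12 + 2Y = 0. Y(s+2) = 12. Y = 12/(s+2)

Final answer: y(t) = 12e^(-2t)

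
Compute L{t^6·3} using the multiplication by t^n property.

L{3} = 3/s. d^1/ds^1[1/s] = -1/s². d^2/ds^2[1/s] = 2/s^3. d^3/ds^3[1/s] = -6/s^4. d^4/ds^4[1/s] = 24/s^5. d^5/ds^5[1/s] = -120/s^6. d^6/ds^6[1/s] = 720/s^7. So L{t^6} = (-1)^{6}·720/s^7 = 720/s^7. Then L{t^6·3} = 3·720/s^7 = 2160/s^7

Final answer: 2160/s^7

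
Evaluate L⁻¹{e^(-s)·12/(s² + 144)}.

L⁻¹{12/(s² + 144)} = sin(12t). By the time shift theorem, L⁻¹{e^(-as)F(s)} = u(t-a)f(t-a) with a=1, so L⁻¹{e^(-s)·12/(s² + 144)} = u(t-1)·sin(12(t-1))

Final answer: u(t-1)·sin(12(t-1))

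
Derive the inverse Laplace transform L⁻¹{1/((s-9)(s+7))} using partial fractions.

Decompose: A/(s-9) + B/(s+7). A = 1/16, B = -1/16. f(t) = (e^(9t) - e^(-7t))/16

Final answer: (e^(9t) - e^(-7t))/16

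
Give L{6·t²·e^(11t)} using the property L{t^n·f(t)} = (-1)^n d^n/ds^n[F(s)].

L{e^(11t)} = 1/(s-11). d/ds[1/(s-11)] = -1/(s-11)². d²/ds²[1/(s-11)] = 2/(s-11)³. So L{t²·e^(11t)} = (-1)² · 2/(s-11)³ = 2/(s-11)³. Then L{6·t²·e^(11t)} = 6·2/(s-11)³ = 12/(s-11)³

Final answer: 12/(s-11)³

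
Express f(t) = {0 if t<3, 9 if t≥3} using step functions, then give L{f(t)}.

f(t) = 9·u(t-3). L{u(t-3)} = e^(-3s)/s, so L{f(t)} = 9·e^(-3s)/s

Final answer: 9·e^(-3s)/s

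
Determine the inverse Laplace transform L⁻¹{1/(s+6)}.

L⁻¹{1/(s-a)} = e^(at), so L⁻¹{1/(s+6)} = e^(-6t)

Final answer: e^(-6t)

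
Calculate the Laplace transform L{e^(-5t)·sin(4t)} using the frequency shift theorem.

Frequency shift: L{e^(at)f(t)} = F(s-a). L{e^(-5t)·sin(4t)} = 4/((s+5)² + 16)

Final answer: 4/((s+5)² + 16)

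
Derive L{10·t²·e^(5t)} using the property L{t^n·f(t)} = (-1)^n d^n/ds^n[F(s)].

L{e^(5t)} = 1/(s-5). d/ds[1/(s-5)] = -1/(s-5)². d²/ds²[1/(s-5)] = 2/(s-5)³. So L{t²·e^(5t)} = (-1)² · 2/(s-5)³ = 2/(s-5)³. Then L{10·t²·e^(5t)} = 10·2/(s-5)³ = 20/(s-5)³

Final answer: 20/(s-5)³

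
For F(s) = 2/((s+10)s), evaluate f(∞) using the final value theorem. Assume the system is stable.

f(∞) = lim_{s→0} sF(s) = lim_{s→0} 2/(s+10) = 1/5

Final answer: 1/5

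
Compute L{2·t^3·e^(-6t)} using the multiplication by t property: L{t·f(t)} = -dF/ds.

Using L{t^n·e^(at)} = n!/(s-a)^(n+1), L{t^3·e^(-6t)} = 6/(s+6)^4, so L{2·t^3·e^(-6t)} = 2·6/(s+6)^4 = 12/(s+6)^4

Final answer: 12/(s+6)^4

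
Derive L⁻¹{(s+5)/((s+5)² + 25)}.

Using frequency shift: L⁻¹{(s-a)/((s-a)² + b²)} = e^(at)cos(bt). Here a=-5, b=5

Final answer: e^(-5t)·cos(5t)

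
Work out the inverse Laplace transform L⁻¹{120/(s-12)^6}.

L⁻¹{n!/(s-a)^(n+1)} = t^n·e^(at), so L⁻¹{120/(s-12)^6} = t^5·e^(12t)

Final answer: t^5·e^(12t)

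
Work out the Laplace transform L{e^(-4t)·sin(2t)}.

L{e^(at)·sin(ωt)} = ω/((s-a)² + ω²), so L{e^(-4t)·sin(2t)} = 2/((s+4)² + 4)

Final answer: 2/((s+4)² + 4)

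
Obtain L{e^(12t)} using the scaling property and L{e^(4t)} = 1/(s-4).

Using L{f(at)} = (1/a)F(s/a) with a=3 and f(t) = e^(4t): L{e^(12t)} = (1/3) · 1/((s/3)-4) = (1/3) · 3/(s-12) = 1/(s-12)

Final answer: 1/(s-12)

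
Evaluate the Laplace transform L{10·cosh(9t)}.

L{cosh(ωt)} = s/(s² - ω²), so L{cosh(9t)} = s/(s² - 81). Then L{10·cosh(9t)} = 10·s/(s² - 81) = 10s/(s² - 81)

Final answer: 10s/(s² - 81)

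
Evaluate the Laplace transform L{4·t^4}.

L{t^n} = n!/s^(n+1), so L{t^4} = 24/s^5. Then L{4·t^4} = 4·24/s^5 = 96/s^5

Final answer: 96/s^5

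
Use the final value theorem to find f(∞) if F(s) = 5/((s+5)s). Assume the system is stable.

f(∞) = lim_{s→0} sF(s) = lim_{s→0} 5/(s+5) = 1

Final answer: 1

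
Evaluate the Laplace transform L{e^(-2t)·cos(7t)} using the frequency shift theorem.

Frequency shift: L{e^(at)f(t)} = F(s-a). L{e^(-2t)·cos(7t)} = (s+2)/((s+2)² + 49)

Final answer: (s+2)/((s+2)² + 49)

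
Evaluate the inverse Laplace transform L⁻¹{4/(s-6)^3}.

L⁻¹{n!/(s-a)^(n+1)} = t^n·e^(at) with n=2, a=6. So L⁻¹{2/(s-6)^3} = t^2·e^(6t), and L⁻¹{4/(s-6)^3} = (4/2)·t^2·e^(6t) = 2·t^2·e^(6t)

Final answer: 2·t^2·e^(6t)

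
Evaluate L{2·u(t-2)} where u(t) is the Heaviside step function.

L{u(t-a)} = e^(-as)/s. Here a=2, so L{u(t-2)} = e^(-2s)/s, and L{2·u(t-2)} = 2·e^(-2s)/s

Final answer: 2·e^(-2s)/s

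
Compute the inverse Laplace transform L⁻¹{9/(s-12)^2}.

L⁻¹{n!/(s-a)^(n+1)} = t^n·e^(at) with n=1, a=12. So L⁻¹{1/(s-12)^2} = t·e^(12t), and L⁻¹{9/(s-12)^2} = (9/1)·t·e^(12t) = 9·t·e^(12t)

Final answer: 9·t·e^(12t)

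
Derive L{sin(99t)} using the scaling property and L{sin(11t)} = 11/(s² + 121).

Using L{f(at)} = (1/a)F(s/a) with a=9: L{sin(99t)} = (1/9) · 11/((s/9)² + 121) = (1/9) · 11·81/(s² + 9801) = 99/(s² + 9801)

Final answer: 99/(s² + 9801)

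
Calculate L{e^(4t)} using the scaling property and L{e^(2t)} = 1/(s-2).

Using L{f(at)} = (1/a)F(s/a) with a=2 and f(t) = e^(2t): L{e^(4t)} = (1/2) · 1/((s/2)-2) = (1/2) · 2/(s-4) = 1/(s-4)

Final answer: 1/(s-4)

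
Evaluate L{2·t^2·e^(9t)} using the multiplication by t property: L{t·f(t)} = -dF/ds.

Using L{t^n·e^(at)} = n!/(s-a)^(n+1), L{t^2·e^(9t)} = 2/(s-9)^3, so L{2·t^2·e^(9t)} = 2·2/(s-9)^3 = 4/(s-9)^3

Final answer: 4/(s-9)^3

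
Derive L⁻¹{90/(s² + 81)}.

This is the form c·a/(s² + a²) with a = 9, c = 10. L⁻¹ = 10·sin(9t)

Final answer: 10·sin(9t)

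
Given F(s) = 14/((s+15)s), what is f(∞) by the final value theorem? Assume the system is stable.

f(∞) = lim_{s→0} sF(s) = lim_{s→0} 14/(s+15) = 14/15

Final answer: 14/15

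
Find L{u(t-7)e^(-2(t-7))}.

u(t-a)f(t-a) with f(t)=e^(-2t). L{e^(-2t)} = 1/(s+2). By time shift: e^(-7s)/(s+2)

Final answer: e^(-7s)/(s+2)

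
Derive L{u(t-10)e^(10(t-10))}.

u(t-a)f(t-a) with f(t)=e^(10t). L{e^(10t)} = 1/(s-10). By time shift: e^(-10s)/(s-10)

Final answer: e^(-10s)/(s-10)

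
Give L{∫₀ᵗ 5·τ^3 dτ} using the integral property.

L{∫₀ᵗ f(τ)dτ} = F(s)/s with f(t) = 5t^3. F(s) = 30/s^4, so L{∫₀ᵗ 5·τ^3 dτ} = (30/s^4)/s = 30/s^5. (Check: ∫₀ᵗ 5·τ^3 dτ = 5t^4/4.)

Final answer: 30/s^5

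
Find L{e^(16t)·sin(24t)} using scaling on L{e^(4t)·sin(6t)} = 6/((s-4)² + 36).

Scaling with a=4: L{e^(16t)·sin(24t)} = (1/4) · 6/((s/4-4)² + 36). Simplifying: 24/((s-16)² + 576)

Final answer: 24/((s-16)² + 576)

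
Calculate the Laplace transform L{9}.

L{9} = 9 · L{1} = 9/s

Final answer: 9/s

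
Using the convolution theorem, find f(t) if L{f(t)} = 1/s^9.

1/s^9 = (1/s)·(1/s^8) = L{1}·L{t^7/5040}. By convolution, f(t) = 1*t^7/5040 = ∫₀ᵗ 1·τ^7/5040 dτ = t^8/40320

Final answer: t^8/40320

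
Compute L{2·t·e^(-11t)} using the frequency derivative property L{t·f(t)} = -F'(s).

L{e^(-11t)} = 1/(s+11). By frequency derivative: L{t·e^(-11t)} = -d/ds[1/(s+11)] = -(-1)/(s+11)² = 1/(s+11)². Then L{2·t·e^(-11t)} = 2·1/(s+11)² = 2/(s+11)²

Final answer: 2/(s+11)²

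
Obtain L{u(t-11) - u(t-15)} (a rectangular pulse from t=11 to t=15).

L{u(t-a)} = e^(-as)/s. L{u(t-11) - u(t-15)} = (e^(-11s) - e^(-15s))/s

Final answer: (e^(-11s) - e^(-15s))/s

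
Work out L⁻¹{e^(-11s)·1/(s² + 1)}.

L⁻¹{1/(s² + 1)} = sin(t). By the time shift theorem, L⁻¹{e^(-as)F(s)} = u(t-a)f(t-a) with a=11, so L⁻¹{e^(-11s)·1/(s² + 1)} = u(t-11)·sin((t-11))

Final answer: u(t-11)·sin((t-11))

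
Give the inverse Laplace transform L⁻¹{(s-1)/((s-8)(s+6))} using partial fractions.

Using partial fractions, f(t) = (7e^(8t) + 7e^(-6t))/14

Final answer: (7e^(8t) + 7e^(-6t))/14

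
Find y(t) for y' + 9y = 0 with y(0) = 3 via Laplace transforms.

L{y'} + 9L{y} = 0. sY - 3 + 9Y = 0. Y(s+9) = 3. Y = 3/(s+9)

Final answer: y(t) = 3e^(-9t)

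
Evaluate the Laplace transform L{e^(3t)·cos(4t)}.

L{e^(at)·cos(ωt)} = (s-a)/((s-a)² + ω²), so L{e^(3t)·cos(4t)} = (s-3)/((s-3)² + 16)

Final answer: (s-3)/((s-3)² + 16)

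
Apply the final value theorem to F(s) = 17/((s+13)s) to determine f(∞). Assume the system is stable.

f(∞) = lim_{s→0} sF(s) = lim_{s→0} 17/(s+13) = 17/13

Final answer: 17/13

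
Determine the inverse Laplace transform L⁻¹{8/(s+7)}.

L⁻¹{1/(s-a)} = e^(at), so L⁻¹{1/(s+7)} = e^(-7t), and L⁻¹{8/(s+7)} = 8·e^(-7t)

Final answer: 8·e^(-7t)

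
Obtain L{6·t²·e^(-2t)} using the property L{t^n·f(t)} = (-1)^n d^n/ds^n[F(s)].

L{e^(-2t)} = 1/(s+2). d/ds[1/(s+2)] = -1/(s+2)². d²/ds²[1/(s+2)] = 2/(s+2)³. So L{t²·e^(-2t)} = (-1)² · 2/(s+2)³ = 2/(s+2)³. Then L{6·t²·e^(-2t)} = 6·2/(s+2)³ = 12/(s+2)³

Final answer: 12/(s+2)³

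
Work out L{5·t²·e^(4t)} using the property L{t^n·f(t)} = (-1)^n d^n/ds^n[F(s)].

L{e^(4t)} = 1/(s-4). d/ds[1/(s-4)] = -1/(s-4)². d²/ds²[1/(s-4)] = 2/(s-4)³. So L{t²·e^(4t)} = (-1)² · 2/(s-4)³ = 2/(s-4)³. Then L{5·t²·e^(4t)} = 5·2/(s-4)³ = 10/(s-4)³

Final answer: 10/(s-4)³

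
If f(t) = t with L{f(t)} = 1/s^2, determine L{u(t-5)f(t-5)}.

Time shift theorem: L{u(t-a)f(t-a)} = e^(-as)F(s). Here a=5, F(s) = 1/s^2, so L{u(t-5)f(t-5)} = e^(-5s)·1/s^2

Final answer: e^(-5s)·1/s^2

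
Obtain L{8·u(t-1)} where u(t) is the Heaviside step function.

L{u(t-a)} = e^(-as)/s. Here a=1, so L{u(t-1)} = e^(-s)/s, and L{8·u(t-1)} = 8·e^(-s)/s

Final answer: 8·e^(-s)/s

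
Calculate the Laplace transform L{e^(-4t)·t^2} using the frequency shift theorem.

L{e^(at)·t^n} = n!/(s-a)^(n+1), so L{e^(-4t)·t^2} = 2/(s+4)^3

Final answer: 2/(s+4)^3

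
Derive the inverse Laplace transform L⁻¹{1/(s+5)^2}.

L⁻¹{n!/(s-a)^(n+1)} = t^n·e^(at) with n=1, a=-5. So L⁻¹{1/(s+5)^2} = t·e^(-5t)

Final answer: t·e^(-5t)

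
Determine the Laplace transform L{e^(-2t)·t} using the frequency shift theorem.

L{e^(at)·t^n} = n!/(s-a)^(n+1), so L{e^(-2t)·t} = 1/(s+2)^2

Final answer: 1/(s+2)^2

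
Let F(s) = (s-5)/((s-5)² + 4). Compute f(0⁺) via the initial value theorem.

f(0⁺) = lim_{s→∞} sF(s) = lim_{s→∞} s(s-5)/((s-5)² + 4) = 1

Final answer: 1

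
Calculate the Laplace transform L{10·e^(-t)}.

L{e^(at)} = 1/(s-a), so L{e^(-t)} = 1/(s+1). Then L{10·e^(-t)} = 10/(s+1)

Final answer: 10/(s+1)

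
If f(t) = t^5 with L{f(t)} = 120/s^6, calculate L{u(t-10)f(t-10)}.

Time shift theorem: L{u(t-a)f(t-a)} = e^(-as)F(s). Here a=10, F(s) = 120/s^6, so L{u(t-10)f(t-10)} = e^(-10s)·120/s^6

Final answer: e^(-10s)·120/s^6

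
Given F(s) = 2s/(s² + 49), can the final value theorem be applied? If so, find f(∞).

The final value theorem requires all poles of sF(s) in the left half-plane. sF(s) = 2s²/(s² + 49) has poles at s = ±7i (imaginary axis). Theorem does NOT apply (oscillatory system).

Final answer: Not applicable (oscillatory)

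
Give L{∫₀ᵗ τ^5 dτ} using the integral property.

L{∫₀ᵗ f(τ)dτ} = F(s)/s with f(t) = t^5. F(s) = 120/s^6, so L{∫₀ᵗ τ^5 dτ} = (120/s^6)/s = 120/s^7. (Check: ∫₀ᵗ τ^5 dτ = t^6/6.)

Final answer: 120/s^7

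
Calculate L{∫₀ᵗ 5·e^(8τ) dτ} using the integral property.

L{∫₀ᵗ f(τ)dτ} = F(s)/s with F(s) = 5/(s-8), so L{∫₀ᵗ 5·e^(8τ) dτ} = 5/(s(s-8))

Final answer: 5/(s(s-8))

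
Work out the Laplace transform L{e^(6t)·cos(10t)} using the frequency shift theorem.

Frequency shift: L{e^(at)f(t)} = F(s-a). L{e^(6t)·cos(10t)} = (s-6)/((s-6)² + 100)

Final answer: (s-6)/((s-6)² + 100)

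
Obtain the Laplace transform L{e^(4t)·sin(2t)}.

L{e^(at)·sin(ωt)} = ω/((s-a)² + ω²), so L{e^(4t)·sin(2t)} = 2/((s-4)² + 4)

Final answer: 2/((s-4)² + 4)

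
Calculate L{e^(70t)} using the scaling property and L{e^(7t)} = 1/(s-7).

Using L{f(at)} = (1/a)F(s/a) with a=10 and f(t) = e^(7t): L{e^(70t)} = (1/10) · 1/((s/10)-7) = (1/10) · 10/(s-70) = 1/(s-70)

Final answer: 1/(s-70)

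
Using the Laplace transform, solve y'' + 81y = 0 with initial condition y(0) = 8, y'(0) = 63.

L{y''} + 81L{y} = 0. s²Y - 8s - 63 + 81Y = 0. Y(s² + 81) = 8s + 63. Y = (8s + 63)/(s² + 81). Inverting: y(t) = 8cos(9t) + 7sin(9t)

Final answer: y(t) = 8cos(9t) + 7sin(9t)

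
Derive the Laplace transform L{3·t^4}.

L{t^n} = n!/s^(n+1), so L{t^4} = 24/s^5. Then L{3·t^4} = 3·24/s^5 = 72/s^5

Final answer: 72/s^5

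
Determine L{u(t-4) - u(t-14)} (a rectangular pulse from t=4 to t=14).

L{u(t-a)} = e^(-as)/s. L{u(t-4) - u(t-14)} = (e^(-4s) - e^(-14s))/s

Final answer: (e^(-4s) - e^(-14s))/s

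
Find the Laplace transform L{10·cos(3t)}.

L{cos(ωt)} = s/(s² + ω²), so L{cos(3t)} = s/(s² + 9). Then L{10·cos(3t)} = 10·s/(s² + 9) = 10s/(s² + 9)

Final answer: 10s/(s² + 9)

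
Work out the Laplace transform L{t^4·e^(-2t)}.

L{t^n·e^(at)} = n!/(s-a)^(n+1), so L{t^4·e^(-2t)} = 24/(s+2)^5

Final answer: 24/(s+2)^5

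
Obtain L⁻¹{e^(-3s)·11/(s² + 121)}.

L⁻¹{11/(s² + 121)} = sin(11t). By the time shift theorem, L⁻¹{e^(-as)F(s)} = u(t-a)f(t-a) with a=3, so L⁻¹{e^(-3s)·11/(s² + 121)} = u(t-3)·sin(11(t-3))

Final answer: u(t-3)·sin(11(t-3))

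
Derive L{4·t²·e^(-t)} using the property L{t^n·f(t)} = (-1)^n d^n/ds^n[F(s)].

L{e^(-t)} = 1/(s+1). d/ds[1/(s+1)] = -1/(s+1)². d²/ds²[1/(s+1)] = 2/(s+1)³. So L{t²·e^(-t)} = (-1)² · 2/(s+1)³ = 2/(s+1)³. Then L{4·t²·e^(-t)} = 4·2/(s+1)³ = 8/(s+1)³

Final answer: 8/(s+1)³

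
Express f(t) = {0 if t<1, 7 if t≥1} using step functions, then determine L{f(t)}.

f(t) = 7·u(t-1). L{u(t-1)} = e^(-s)/s, so L{f(t)} = 7·e^(-s)/s

Final answer: 7·e^(-s)/s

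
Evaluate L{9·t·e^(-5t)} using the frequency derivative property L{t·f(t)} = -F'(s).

L{e^(-5t)} = 1/(s+5). By frequency derivative: L{t·e^(-5t)} = -d/ds[1/(s+5)] = -(-1)/(s+5)² = 1/(s+5)². Then L{9·t·e^(-5t)} = 9·1/(s+5)² = 9/(s+5)²

Final answer: 9/(s+5)²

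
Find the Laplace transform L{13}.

L{13} = 13 · L{1} = 13/s

Final answer: 13/s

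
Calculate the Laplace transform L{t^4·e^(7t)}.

L{t^n·e^(at)} = n!/(s-a)^(n+1), so L{t^4·e^(7t)} = 24/(s-7)^5

Final answer: 24/(s-7)^5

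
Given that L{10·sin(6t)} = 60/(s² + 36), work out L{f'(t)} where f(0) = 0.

L{f'(t)} = s·F(s) - f(0) = s·60/(s² + 36) - 0 = 60s/(s² + 36)

Final answer: 60s/(s² + 36)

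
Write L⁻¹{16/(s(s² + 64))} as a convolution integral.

16/(s(s² + 64)) = (1/s)·(16/(s² + 64)) = L{1}·L{2·sin(8t)}. So f(t) = 1*(2·sin(8t)) = ∫₀ᵗ 2·sin(8τ) dτ

Final answer: ∫₀ᵗ 2·sin(8τ) dτ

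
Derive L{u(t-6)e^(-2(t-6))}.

u(t-a)f(t-a) with f(t)=e^(-2t). L{e^(-2t)} = 1/(s+2). By time shift: e^(-6s)/(s+2)

Final answer: e^(-6s)/(s+2)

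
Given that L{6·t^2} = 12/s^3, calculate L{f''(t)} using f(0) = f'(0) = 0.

L{f''(t)} = s²F(s) - sf(0) - f'(0) = s²·12/s^3 - 0 - 0 = 12/s

Final answer: 12/s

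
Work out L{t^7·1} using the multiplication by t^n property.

L{1} = 1/s. d^1/ds^1[1/s] = -1/s². d^2/ds^2[1/s] = 2/s^3. d^3/ds^3[1/s] = -6/s^4. d^4/ds^4[1/s] = 24/s^5. d^5/ds^5[1/s] = -120/s^6. d^6/ds^6[1/s] = 720/s^7. d^7/ds^7[1/s] = -5040/s^8. So L{t^7} = (-1)^{7}·-5040/s^8 = 5040/s^8

Final answer: 5040/s^8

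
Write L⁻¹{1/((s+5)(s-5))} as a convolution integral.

1/((s+5)(s-5)) = (1/(s+5))·(1/(s-5)) = L{e^(-5t)}·L{e^(5t)}. So f(t) = e^(-5t)*e^(5t) = ∫₀ᵗ e^(-5τ)·e^(5(t-τ)) dτ

Final answer: ∫₀ᵗ e^(-5τ)·e^(5(t-τ)) dτ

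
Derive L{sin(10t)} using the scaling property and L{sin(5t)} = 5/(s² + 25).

Using L{f(at)} = (1/a)F(s/a) with a=2: L{sin(10t)} = (1/2) · 5/((s/2)² + 25) = (1/2) · 5·4/(s² + 100) = 10/(s² + 100)

Final answer: 10/(s² + 100)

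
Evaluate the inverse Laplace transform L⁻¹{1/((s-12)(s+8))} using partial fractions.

Decompose: A/(s-12) + B/(s+8). A = 1/20, B = -1/20. f(t) = (e^(12t) - e^(-8t))/20

Final answer: (e^(12t) - e^(-8t))/20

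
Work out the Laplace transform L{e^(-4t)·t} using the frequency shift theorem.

L{e^(at)·t^n} = n!/(s-a)^(n+1), so L{e^(-4t)·t} = 1/(s+4)^2

Final answer: 1/(s+4)^2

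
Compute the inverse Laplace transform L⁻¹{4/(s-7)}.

L⁻¹{1/(s-a)} = e^(at), so L⁻¹{1/(s-7)} = e^(7t), and L⁻¹{4/(s-7)} = 4·e^(7t)

Final answer: 4·e^(7t)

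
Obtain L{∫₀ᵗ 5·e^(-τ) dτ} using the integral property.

L{∫₀ᵗ f(τ)dτ} = F(s)/s with F(s) = 5/(s+1), so L{∫₀ᵗ 5·e^(-τ) dτ} = 5/(s(s+1))

Final answer: 5/(s(s+1))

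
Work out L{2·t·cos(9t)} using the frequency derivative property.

L{cos(9t)} = s/(s² + 81). Derivative: d/ds[s/(s² + 81)] = [(s² + 81) - s·2s]/(s² + 81)² = (81 - s²)/(s² + 81)². So L{t·cos(9t)} = -F'(s) = (s² - 81)/(s² + 81)². Then L{2·t·cos(9t)} = 2·(s² - 81)/(s² + 81)²

Final answer: 2·(s² - 81)/(s² + 81)²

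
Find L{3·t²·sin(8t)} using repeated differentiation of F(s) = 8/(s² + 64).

F(s) = 8/(s² + 64). F'(s) = -16s/(s² + 64)². F''(s) = -16(64 - 3s²)/(s² + 64)³ = (48s² - 1024)/(s² + 64)³. So L{t²·sin(8t)} = (-1)² F''(s) = (48s² - 1024)/(s² + 64)³. Then L{3·t²·sin(8t)} = 3·(48s² - 1024)/(s² + 64)³ = (144s² - 3072)/(s² + 64)³

Final answer: (144s² - 3072)/(s² + 64)³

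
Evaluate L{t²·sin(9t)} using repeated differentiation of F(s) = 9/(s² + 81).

F(s) = 9/(s² + 81). F'(s) = -18s/(s² + 81)². F''(s) = -18(81 - 3s²)/(s² + 81)³ = (54s² - 1458)/(s² + 81)³. So L{t²·sin(9t)} = (-1)² F''(s) = (54s² - 1458)/(s² + 81)³

Final answer: (54s² - 1458)/(s² + 81)³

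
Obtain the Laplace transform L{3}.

L{3} = 3 · L{1} = 3/s

Final answer: 3/s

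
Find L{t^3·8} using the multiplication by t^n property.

L{8} = 8/s. d^1/ds^1[1/s] = -1/s². d^2/ds^2[1/s] = 2/s^3. d^3/ds^3[1/s] = -6/s^4. So L{t^3} = (-1)^{3}·-6/s^4 = 6/s^4. Then L{t^3·8} = 8·6/s^4 = 48/s^4

Final answer: 48/s^4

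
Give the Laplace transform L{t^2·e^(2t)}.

L{t^n·e^(at)} = n!/(s-a)^(n+1), so L{t^2·e^(2t)} = 2/(s-2)^3

Final answer: 2/(s-2)^3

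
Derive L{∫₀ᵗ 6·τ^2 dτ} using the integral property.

L{∫₀ᵗ f(τ)dτ} = F(s)/s with f(t) = 6t^2. F(s) = 12/s^3, so L{∫₀ᵗ 6·τ^2 dτ} = (12/s^3)/s = 12/s^4. (Check: ∫₀ᵗ 6·τ^2 dτ = 6t^3/3.)

Final answer: 12/s^4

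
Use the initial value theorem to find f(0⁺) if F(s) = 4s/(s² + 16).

f(0⁺) = lim_{s→∞} s·4s/(s² + 16) = lim_{s→∞} 4s²/(s² + 16) = 4

Final answer: 4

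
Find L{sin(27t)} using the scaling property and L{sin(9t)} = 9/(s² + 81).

Using L{f(at)} = (1/a)F(s/a) with a=3: L{sin(27t)} = (1/3) · 9/((s/3)² + 81) = (1/3) · 9·9/(s² + 729) = 27/(s² + 729)

Final answer: 27/(s² + 729)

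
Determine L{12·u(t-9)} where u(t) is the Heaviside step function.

L{u(t-a)} = e^(-as)/s. Here a=9, so L{u(t-9)} = e^(-9s)/s, and L{12·u(t-9)} = 12·e^(-9s)/s

Final answer: 12·e^(-9s)/s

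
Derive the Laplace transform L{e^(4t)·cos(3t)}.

L{e^(at)·cos(ωt)} = (s-a)/((s-a)² + ω²), so L{e^(4t)·cos(3t)} = (s-4)/((s-4)² + 9)

Final answer: (s-4)/((s-4)² + 9)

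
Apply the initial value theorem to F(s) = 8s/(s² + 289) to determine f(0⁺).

f(0⁺) = lim_{s→∞} s·8s/(s² + 289) = lim_{s→∞} 8s²/(s² + 289) = 8

Final answer: 8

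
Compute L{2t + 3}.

L{2t + 3} = 2·L{t} + 3·L{1} = 2/s² + 3/s

Final answer: 2/s² + 3/s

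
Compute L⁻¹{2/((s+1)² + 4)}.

Form: b/((s-a)² + b²) → e^(at)sin(bt). With a=-1, b=2

Final answer: e^(-t)·sin(2t)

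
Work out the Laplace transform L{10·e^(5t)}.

L{e^(at)} = 1/(s-a), so L{e^(5t)} = 1/(s-5). Then L{10·e^(5t)} = 10/(s-5)

Final answer: 10/(s-5)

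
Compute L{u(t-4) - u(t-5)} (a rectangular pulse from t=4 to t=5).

L{u(t-a)} = e^(-as)/s. L{u(t-4) - u(t-5)} = (e^(-4s) - e^(-5s))/s

Final answer: (e^(-4s) - e^(-5s))/s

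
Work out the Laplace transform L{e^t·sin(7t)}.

L{e^(at)·sin(ωt)} = ω/((s-a)² + ω²), so L{e^t·sin(7t)} = 7/((s-1)² + 49)

Final answer: 7/((s-1)² + 49)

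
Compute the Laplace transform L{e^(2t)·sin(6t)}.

L{e^(at)·sin(ωt)} = ω/((s-a)² + ω²), so L{e^(2t)·sin(6t)} = 6/((s-2)² + 36)

Final answer: 6/((s-2)² + 36)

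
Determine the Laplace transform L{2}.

L{2} = 2 · L{1} = 2/s

Final answer: 2/s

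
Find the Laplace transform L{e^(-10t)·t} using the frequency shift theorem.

L{e^(at)·t^n} = n!/(s-a)^(n+1), so L{e^(-10t)·t} = 1/(s+10)^2

Final answer: 1/(s+10)^2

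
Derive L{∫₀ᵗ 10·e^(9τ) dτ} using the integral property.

L{∫₀ᵗ f(τ)dτ} = F(s)/s with F(s) = 10/(s-9), so L{∫₀ᵗ 10·e^(9τ) dτ} = 10/(s(s-9))

Final answer: 10/(s(s-9))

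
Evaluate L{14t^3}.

L{t^n} = n!/s^(n+1). So L{14t^3} = 14·3!/s^4 = 84/s^4

Final answer: 84/s^4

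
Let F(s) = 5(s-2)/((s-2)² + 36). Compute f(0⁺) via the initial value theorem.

f(0⁺) = lim_{s→∞} sF(s) = lim_{s→∞} 5s(s-2)/((s-2)² + 36) = 5

Final answer: 5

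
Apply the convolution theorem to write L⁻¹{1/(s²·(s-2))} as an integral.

1/(s²·(s-2)) = (1/s^2)·(1/(s-2)) = L{t}·L{e^(2t)}. So f(t) = t*e^(2t) = ∫₀ᵗ τ·e^(2(t-τ)) dτ

Final answer: ∫₀ᵗ τ·e^(2(t-τ)) dτ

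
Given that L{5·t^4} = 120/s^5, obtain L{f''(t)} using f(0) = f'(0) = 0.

L{f''(t)} = s²F(s) - sf(0) - f'(0) = s²·120/s^5 - 0 - 0 = 120/s^3

Final answer: 120/s^3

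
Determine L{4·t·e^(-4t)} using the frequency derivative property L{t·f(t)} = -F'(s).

L{e^(-4t)} = 1/(s+4). By frequency derivative: L{t·e^(-4t)} = -d/ds[1/(s+4)] = -(-1)/(s+4)² = 1/(s+4)². Then L{4·t·e^(-4t)} = 4·1/(s+4)² = 4/(s+4)²

Final answer: 4/(s+4)²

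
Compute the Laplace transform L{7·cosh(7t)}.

L{cosh(ωt)} = s/(s² - ω²), so L{cosh(7t)} = s/(s² - 49). Then L{7·cosh(7t)} = 7·s/(s² - 49) = 7s/(s² - 49)

Final answer: 7s/(s² - 49)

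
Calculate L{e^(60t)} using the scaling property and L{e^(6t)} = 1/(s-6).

Using L{f(at)} = (1/a)F(s/a) with a=10 and f(t) = e^(6t): L{e^(60t)} = (1/10) · 1/((s/10)-6) = (1/10) · 10/(s-60) = 1/(s-60)

Final answer: 1/(s-60)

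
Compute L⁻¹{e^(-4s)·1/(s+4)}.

L⁻¹{1/(s+4)} = e^(-4t). By the time shift theorem, L⁻¹{e^(-as)F(s)} = u(t-a)f(t-a) with a=4, so L⁻¹{e^(-4s)·1/(s+4)} = u(t-4)·e^(-4(t-4))

Final answer: u(t-4)·e^(-4(t-4))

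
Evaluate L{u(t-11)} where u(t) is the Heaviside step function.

L{u(t-a)} = e^(-as)/s. Here a=11, so L{u(t-11)} = e^(-11s)/s

Final answer: e^(-11s)/s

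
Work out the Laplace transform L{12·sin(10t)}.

L{sin(ωt)} = ω/(s² + ω²), so L{sin(10t)} = 10/(s² + 100). Then L{12·sin(10t)} = 12·10/(s² + 100) = 120/(s² + 100)

Final answer: 120/(s² + 100)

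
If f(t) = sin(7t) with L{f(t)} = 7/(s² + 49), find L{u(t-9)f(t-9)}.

Time shift theorem: L{u(t-a)f(t-a)} = e^(-as)F(s). Here a=9, F(s) = 7/(s² + 49), so L{u(t-9)f(t-9)} = e^(-9s)·7/(s² + 49)

Final answer: e^(-9s)·7/(s² + 49)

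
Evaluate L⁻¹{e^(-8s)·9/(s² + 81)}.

L⁻¹{9/(s² + 81)} = sin(9t). By the time shift theorem, L⁻¹{e^(-as)F(s)} = u(t-a)f(t-a) with a=8, so L⁻¹{e^(-8s)·9/(s² + 81)} = u(t-8)·sin(9(t-8))

Final answer: u(t-8)·sin(9(t-8))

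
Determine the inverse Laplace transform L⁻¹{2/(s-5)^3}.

L⁻¹{n!/(s-a)^(n+1)} = t^n·e^(at), so L⁻¹{2/(s-5)^3} = t^2·e^(5t)

Final answer: t^2·e^(5t)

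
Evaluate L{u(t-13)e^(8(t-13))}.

u(t-a)f(t-a) with f(t)=e^(8t). L{e^(8t)} = 1/(s-8). By time shift: e^(-13s)/(s-8)

Final answer: e^(-13s)/(s-8)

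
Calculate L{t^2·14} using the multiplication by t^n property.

L{14} = 14/s. d^1/ds^1[1/s] = -1/s². d^2/ds^2[1/s] = 2/s^3. So L{t^2} = (-1)^{2}·2/s^3 = 2/s^3. Then L{t^2·14} = 14·2/s^3 = 28/s^3

Final answer: 28/s^3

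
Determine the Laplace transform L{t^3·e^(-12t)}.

L{t^n·e^(at)} = n!/(s-a)^(n+1), so L{t^3·e^(-12t)} = 6/(s+12)^4

Final answer: 6/(s+12)^4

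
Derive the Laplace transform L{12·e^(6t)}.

L{e^(at)} = 1/(s-a), so L{e^(6t)} = 1/(s-6). Then L{12·e^(6t)} = 12/(s-6)

Final answer: 12/(s-6)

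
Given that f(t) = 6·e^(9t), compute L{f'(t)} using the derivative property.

f(0) = 6, F(s) = 6/(s-9). L{f'(t)} = s·F(s) - f(0) = 6s/(s-9) - 6 = (6s - 6(s-9))/(s-9) = 54/(s-9)

Final answer: 54/(s-9)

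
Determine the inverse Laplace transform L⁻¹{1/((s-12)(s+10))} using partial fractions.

Decompose: A/(s-12) + B/(s+10). A = 1/22, B = -1/22. f(t) = (e^(12t) - e^(-10t))/22

Final answer: (e^(12t) - e^(-10t))/22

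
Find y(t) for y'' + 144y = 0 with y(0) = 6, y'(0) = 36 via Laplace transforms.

L{y''} + 144L{y} = 0. s²Y - 6s - 36 + 144Y = 0. Y(s² + 144) = 6s + 36. Y = (6s + 36)/(s² + 144). Inverting: y(t) = 6cos(12t) + 3sin(12t)

Final answer: y(t) = 6cos(12t) + 3sin(12t)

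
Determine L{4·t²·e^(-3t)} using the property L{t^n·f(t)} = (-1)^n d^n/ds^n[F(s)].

L{e^(-3t)} = 1/(s+3). d/ds[1/(s+3)] = -1/(s+3)². d²/ds²[1/(s+3)] = 2/(s+3)³. So L{t²·e^(-3t)} = (-1)² · 2/(s+3)³ = 2/(s+3)³. Then L{4·t²·e^(-3t)} = 4·2/(s+3)³ = 8/(s+3)³

Final answer: 8/(s+3)³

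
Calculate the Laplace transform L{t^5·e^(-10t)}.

L{t^n·e^(at)} = n!/(s-a)^(n+1), so L{t^5·e^(-10t)} = 120/(s+10)^6

Final answer: 120/(s+10)^6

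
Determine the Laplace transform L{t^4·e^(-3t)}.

L{t^n·e^(at)} = n!/(s-a)^(n+1), so L{t^4·e^(-3t)} = 24/(s+3)^5

Final answer: 24/(s+3)^5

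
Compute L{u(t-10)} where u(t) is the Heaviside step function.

L{u(t-a)} = e^(-as)/s. Here a=10, so L{u(t-10)} = e^(-10s)/s

Final answer: e^(-10s)/s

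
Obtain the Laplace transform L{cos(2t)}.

L{cos(ωt)} = s/(s² + ω²), so L{cos(2t)} = s/(s² + 4)

Final answer: s/(s² + 4)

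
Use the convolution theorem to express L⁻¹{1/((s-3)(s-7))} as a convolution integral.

1/((s-3)(s-7)) = (1/(s-3))·(1/(s-7)) = L{e^(3t)}·L{e^(7t)}. So f(t) = e^(3t)*e^(7t) = ∫₀ᵗ e^(3τ)·e^(7(t-τ)) dτ

Final answer: ∫₀ᵗ e^(3τ)·e^(7(t-τ)) dτ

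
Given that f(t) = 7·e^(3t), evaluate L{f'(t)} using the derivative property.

f(0) = 7, F(s) = 7/(s-3). L{f'(t)} = s·F(s) - f(0) = 7s/(s-3) - 7 = (7s - 7(s-3))/(s-3) = 21/(s-3)

Final answer: 21/(s-3)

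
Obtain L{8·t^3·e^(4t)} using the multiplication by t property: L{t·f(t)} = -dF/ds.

Using L{t^n·e^(at)} = n!/(s-a)^(n+1), L{t^3·e^(4t)} = 6/(s-4)^4, so L{8·t^3·e^(4t)} = 8·6/(s-4)^4 = 48/(s-4)^4

Final answer: 48/(s-4)^4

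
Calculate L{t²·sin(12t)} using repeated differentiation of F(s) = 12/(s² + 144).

F(s) = 12/(s² + 144). F'(s) = -24s/(s² + 144)². F''(s) = -24(144 - 3s²)/(s² + 144)³ = (72s² - 3456)/(s² + 144)³. So L{t²·sin(12t)} = (-1)² F''(s) = (72s² - 3456)/(s² + 144)³

Final answer: (72s² - 3456)/(s² + 144)³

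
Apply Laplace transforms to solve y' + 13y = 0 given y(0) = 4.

L{y'} + 13L{y} = 0. sY - 4 + 13Y = 0. Y(s+13) = 4. Y = 4/(s+13)

Final answer: y(t) = 4e^(-13t)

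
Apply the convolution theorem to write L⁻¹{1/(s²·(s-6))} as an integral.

1/(s²·(s-6)) = (1/s^2)·(1/(s-6)) = L{t}·L{e^(6t)}. So f(t) = t*e^(6t) = ∫₀ᵗ τ·e^(6(t-τ)) dτ

Final answer: ∫₀ᵗ τ·e^(6(t-τ)) dτ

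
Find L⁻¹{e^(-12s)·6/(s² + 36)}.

L⁻¹{6/(s² + 36)} = sin(6t). By the time shift theorem, L⁻¹{e^(-as)F(s)} = u(t-a)f(t-a) with a=12, so L⁻¹{e^(-12s)·6/(s² + 36)} = u(t-12)·sin(6(t-12))

Final answer: u(t-12)·sin(6(t-12))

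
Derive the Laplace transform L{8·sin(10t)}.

L{sin(ωt)} = ω/(s² + ω²), so L{sin(10t)} = 10/(s² + 100). Then L{8·sin(10t)} = 8·10/(s² + 100) = 80/(s² + 100)

Final answer: 80/(s² + 100)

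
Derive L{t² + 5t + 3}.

L{t² + 5t + 3} = 2/s³ + 5/s² + 3/s = 2/s³ + 5/s² + 3/s

Final answer: 2/s³ + 5/s² + 3/s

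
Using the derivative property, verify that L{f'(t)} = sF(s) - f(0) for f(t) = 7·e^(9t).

f'(t) = 63e^(9t). Direct: L{f'(t)} = 63/(s-9). Property: s·7/(s-9) - 7 = (7s - 7(s-9))/(s-9) = 63/(s-9). ✓

Final answer: 63/(s-9)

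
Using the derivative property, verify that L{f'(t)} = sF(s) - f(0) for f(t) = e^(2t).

f'(t) = 2e^(2t). Direct: L{f'(t)} = 2/(s-2). Property: s·1/(s-2) - 1 = (s - (s-2))/(s-2) = 2/(s-2). ✓

Final answer: 2/(s-2)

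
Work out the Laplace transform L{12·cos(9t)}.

L{cos(ωt)} = s/(s² + ω²), so L{cos(9t)} = s/(s² + 81). Then L{12·cos(9t)} = 12·s/(s² + 81) = 12s/(s² + 81)

Final answer: 12s/(s² + 81)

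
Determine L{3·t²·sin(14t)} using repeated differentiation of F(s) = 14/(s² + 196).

F(s) = 14/(s² + 196). F'(s) = -28s/(s² + 196)². F''(s) = -28(196 - 3s²)/(s² + 196)³ = (84s² - 5488)/(s² + 196)³. So L{t²·sin(14t)} = (-1)² F''(s) = (84s² - 5488)/(s² + 196)³. Then L{3·t²·sin(14t)} = 3·(84s² - 5488)/(s² + 196)³ = (252s² - 16464)/(s² + 196)³

Final answer: (252s² - 16464)/(s² + 196)³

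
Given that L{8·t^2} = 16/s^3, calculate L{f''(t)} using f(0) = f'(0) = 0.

L{f''(t)} = s²F(s) - sf(0) - f'(0) = s²·16/s^3 - 0 - 0 = 16/s

Final answer: 16/s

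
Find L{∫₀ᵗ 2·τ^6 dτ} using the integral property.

L{∫₀ᵗ f(τ)dτ} = F(s)/s with f(t) = 2t^6. F(s) = 1440/s^7, so L{∫₀ᵗ 2·τ^6 dτ} = (1440/s^7)/s = 1440/s^8. (Check: ∫₀ᵗ 2·τ^6 dτ = 2t^7/7.)

Final answer: 1440/s^8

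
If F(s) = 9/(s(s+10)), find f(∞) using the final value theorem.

f(∞) = lim_{s→0} s·9/(s(s+10)) = lim_{s→0} 9/(s+10) = 9/10 = 9/10

Final answer: 9/10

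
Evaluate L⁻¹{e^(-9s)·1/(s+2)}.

L⁻¹{1/(s+2)} = e^(-2t). By the time shift theorem, L⁻¹{e^(-as)F(s)} = u(t-a)f(t-a) with a=9, so L⁻¹{e^(-9s)·1/(s+2)} = u(t-9)·e^(-2(t-9))

Final answer: u(t-9)·e^(-2(t-9))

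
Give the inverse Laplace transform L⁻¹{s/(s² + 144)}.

L⁻¹{s/(s² + 144)} = cos(12t)

Final answer: cos(12t)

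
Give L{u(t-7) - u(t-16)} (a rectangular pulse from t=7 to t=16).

L{u(t-a)} = e^(-as)/s. L{u(t-7) - u(t-16)} = (e^(-7s) - e^(-16s))/s

Final answer: (e^(-7s) - e^(-16s))/s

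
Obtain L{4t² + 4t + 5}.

L{4t² + 4t + 5} = 4·2/s³ + 4/s² + 5/s = 8/s³ + 4/s² + 5/s

Final answer: 8/s³ + 4/s² + 5/s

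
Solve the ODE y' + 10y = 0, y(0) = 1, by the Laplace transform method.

L{y'} + 10L{y} = 0. sY - 1 + 10Y = 0. Y(s+10) = 1. Y = 1/(s+10)

Final answer: y(t) = e^(-10t)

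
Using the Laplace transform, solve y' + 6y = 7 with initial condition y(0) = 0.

sY + 6Y = 7/s. Y = 7/(s(s+6)). Partial fractions: Y = 7/6/s - 7/6/(s+6)

Final answer: y(t) = 7/6(1 - e^(-6t))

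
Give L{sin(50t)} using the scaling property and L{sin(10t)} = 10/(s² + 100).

Using L{f(at)} = (1/a)F(s/a) with a=5: L{sin(50t)} = (1/5) · 10/((s/5)² + 100) = (1/5) · 10·25/(s² + 2500) = 50/(s² + 2500)

Final answer: 50/(s² + 2500)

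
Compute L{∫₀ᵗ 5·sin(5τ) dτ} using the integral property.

L{∫₀ᵗ f(τ)dτ} = F(s)/s with F(s) = 25/(s² + 25), so the result is (25/(s² + 25))/s = 25/(s(s² + 25))

Final answer: 25/(s(s² + 25))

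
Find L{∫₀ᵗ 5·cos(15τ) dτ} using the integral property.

L{∫₀ᵗ f(τ)dτ} = F(s)/s with F(s) = 5s/(s² + 225), so the result is (5s/(s² + 225))/s = 5/(s² + 225)

Final answer: 5/(s² + 225)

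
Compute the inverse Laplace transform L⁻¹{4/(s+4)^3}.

L⁻¹{n!/(s-a)^(n+1)} = t^n·e^(at) with n=2, a=-4. So L⁻¹{2/(s+4)^3} = t^2·e^(-4t), and L⁻¹{4/(s+4)^3} = (4/2)·t^2·e^(-4t) = 2·t^2·e^(-4t)

Final answer: 2·t^2·e^(-4t)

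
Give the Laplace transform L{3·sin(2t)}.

L{sin(ωt)} = ω/(s² + ω²), so L{sin(2t)} = 2/(s² + 4). Then L{3·sin(2t)} = 3·2/(s² + 4) = 6/(s² + 4)

Final answer: 6/(s² + 4)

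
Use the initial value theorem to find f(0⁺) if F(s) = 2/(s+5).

f(0⁺) = lim_{s→∞} s·2/(s+5) = lim_{s→∞} 2s/(s+5) = 2

Final answer: 2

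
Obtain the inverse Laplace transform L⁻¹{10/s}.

L⁻¹{c/s} = c, so L⁻¹{10/s} = 10

Final answer: 10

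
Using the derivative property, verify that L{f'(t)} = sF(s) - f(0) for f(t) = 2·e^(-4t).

f'(t) = -8e^(-4t). Direct: L{f'(t)} = -8/(s+4). Property: s·2/(s+4) - 2 = (2s - 2(s+4))/(s+4) = -8/(s+4). ✓

Final answer: -8/(s+4)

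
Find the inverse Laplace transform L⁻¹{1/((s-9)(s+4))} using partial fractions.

Decompose: A/(s-9) + B/(s+4). A = 1/13, B = -1/13. f(t) = (e^(9t) - e^(-4t))/13

Final answer: (e^(9t) - e^(-4t))/13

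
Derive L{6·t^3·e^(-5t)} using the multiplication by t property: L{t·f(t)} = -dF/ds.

Using L{t^n·e^(at)} = n!/(s-a)^(n+1), L{t^3·e^(-5t)} = 6/(s+5)^4, so L{6·t^3·e^(-5t)} = 6·6/(s+5)^4 = 36/(s+5)^4

Final answer: 36/(s+5)^4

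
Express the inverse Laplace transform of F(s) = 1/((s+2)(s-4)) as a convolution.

1/((s+2)(s-4)) = (1/(s+2))·(1/(s-4)) = L{e^(-2t)}·L{e^(4t)}. So f(t) = e^(-2t)*e^(4t) = ∫₀ᵗ e^(-2τ)·e^(4(t-τ)) dτ

Final answer: ∫₀ᵗ e^(-2τ)·e^(4(t-τ)) dτ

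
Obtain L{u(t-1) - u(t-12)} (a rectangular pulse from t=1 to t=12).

L{u(t-a)} = e^(-as)/s. L{u(t-1) - u(t-12)} = (e^(-s) - e^(-12s))/s

Final answer: (e^(-s) - e^(-12s))/s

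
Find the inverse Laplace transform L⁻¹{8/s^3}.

L⁻¹{n!/s^(n+1)} = t^n with n=2. So L⁻¹{2/s^3} = t^2, and L⁻¹{8/s^3} = (8/2)·t^2 = 4·t^2

Final answer: 4·t^2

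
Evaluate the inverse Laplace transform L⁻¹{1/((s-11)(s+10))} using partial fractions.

Decompose: A/(s-11) + B/(s+10). A = 1/21, B = -1/21. f(t) = (e^(11t) - e^(-10t))/21

Final answer: (e^(11t) - e^(-10t))/21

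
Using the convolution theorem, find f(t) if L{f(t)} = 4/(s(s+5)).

4/(s(s+5)) = (4/s)·(1/(s+5)) = L{4}·L{e^(-5t)}. By convolution, f(t) = 4*e^(-5t) = ∫₀ᵗ 4·e^(-5τ) dτ = 4·(1 - e^(-5t))/5

Final answer: 4·(1 - e^(-5t))/5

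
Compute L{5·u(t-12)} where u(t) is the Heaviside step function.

L{u(t-a)} = e^(-as)/s. Here a=12, so L{u(t-12)} = e^(-12s)/s, and L{5·u(t-12)} = 5·e^(-12s)/s

Final answer: 5·e^(-12s)/s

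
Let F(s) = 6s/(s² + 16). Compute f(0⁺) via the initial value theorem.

f(0⁺) = lim_{s→∞} s·6s/(s² + 16) = lim_{s→∞} 6s²/(s² + 16) = 6

Final answer: 6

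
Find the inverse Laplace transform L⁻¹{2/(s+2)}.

L⁻¹{1/(s-a)} = e^(at), so L⁻¹{1/(s+2)} = e^(-2t), and L⁻¹{2/(s+2)} = 2·e^(-2t)

Final answer: 2·e^(-2t)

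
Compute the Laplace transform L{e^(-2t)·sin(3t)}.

L{e^(at)·sin(ωt)} = ω/((s-a)² + ω²), so L{e^(-2t)·sin(3t)} = 3/((s+2)² + 9)

Final answer: 3/((s+2)² + 9)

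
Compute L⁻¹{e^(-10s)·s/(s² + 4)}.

L⁻¹{s/(s² + 4)} = cos(2t). By the time shift theorem, L⁻¹{e^(-as)F(s)} = u(t-a)f(t-a) with a=10, so L⁻¹{e^(-10s)·s/(s² + 4)} = u(t-10)·cos(2(t-10))

Final answer: u(t-10)·cos(2(t-10))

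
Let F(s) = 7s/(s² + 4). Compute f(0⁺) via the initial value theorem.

f(0⁺) = lim_{s→∞} s·7s/(s² + 4) = lim_{s→∞} 7s²/(s² + 4) = 7

Final answer: 7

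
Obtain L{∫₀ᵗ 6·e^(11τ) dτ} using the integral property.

L{∫₀ᵗ f(τ)dτ} = F(s)/s with F(s) = 6/(s-11), so L{∫₀ᵗ 6·e^(11τ) dτ} = 6/(s(s-11))

Final answer: 6/(s(s-11))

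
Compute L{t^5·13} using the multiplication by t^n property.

L{13} = 13/s. d^1/ds^1[1/s] = -1/s². d^2/ds^2[1/s] = 2/s^3. d^3/ds^3[1/s] = -6/s^4. d^4/ds^4[1/s] = 24/s^5. d^5/ds^5[1/s] = -120/s^6. So L{t^5} = (-1)^{5}·-120/s^6 = 120/s^6. Then L{t^5·13} = 13·120/s^6 = 1560/s^6

Final answer: 1560/s^6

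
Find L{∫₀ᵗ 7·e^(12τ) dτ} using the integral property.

L{∫₀ᵗ f(τ)dτ} = F(s)/s with F(s) = 7/(s-12), so L{∫₀ᵗ 7·e^(12τ) dτ} = 7/(s(s-12))

Final answer: 7/(s(s-12))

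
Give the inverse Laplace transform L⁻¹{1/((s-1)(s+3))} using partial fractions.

Decompose: A/(s-1) + B/(s+3). A = 1/4, B = -1/4. f(t) = (e^t - e^(-3t))/4

Final answer: (e^t - e^(-3t))/4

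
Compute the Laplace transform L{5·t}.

L{t^n} = n!/s^(n+1), so L{t} = 1/s^2. Then L{5·t} = 5·1/s^2 = 5/s^2

Final answer: 5/s^2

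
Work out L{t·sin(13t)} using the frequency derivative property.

L{sin(13t)} = 13/(s² + 169). By L{t·f(t)} = -F'(s): -d/ds[13/(s² + 169)] = -(13)·(-2s)/(s² + 169)² = 26s/(s² + 169)²

Final answer: 26s/(s² + 169)²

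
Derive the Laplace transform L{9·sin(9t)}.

L{sin(ωt)} = ω/(s² + ω²), so L{sin(9t)} = 9/(s² + 81). Then L{9·sin(9t)} = 9·9/(s² + 81) = 81/(s² + 81)

Final answer: 81/(s² + 81)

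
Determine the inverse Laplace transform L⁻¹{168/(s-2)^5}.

L⁻¹{n!/(s-a)^(n+1)} = t^n·e^(at) with n=4, a=2. So L⁻¹{24/(s-2)^5} = t^4·e^(2t), and L⁻¹{168/(s-2)^5} = (168/24)·t^4·e^(2t) = 7·t^4·e^(2t)

Final answer: 7·t^4·e^(2t)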